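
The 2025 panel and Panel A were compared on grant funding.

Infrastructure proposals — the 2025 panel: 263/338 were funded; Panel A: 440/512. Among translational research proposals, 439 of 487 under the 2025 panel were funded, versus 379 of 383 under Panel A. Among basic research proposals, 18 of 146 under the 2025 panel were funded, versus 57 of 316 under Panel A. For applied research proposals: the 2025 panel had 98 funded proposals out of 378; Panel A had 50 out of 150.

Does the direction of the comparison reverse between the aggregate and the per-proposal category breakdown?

No

Infrastructure: the 2025 panel 263/338 = 77.8%, Panel A 440/512 = 85.9% → Panel A
Translational research: the 2025 panel 439/487 = 90.1%, Panel A 379/383 = 99.0% → Panel A
Basic research: the 2025 panel 18/146 = 12.3%, Panel A 57/316 = 18.0% → Panel A
Applied research: the 2025 panel 98/378 = 25.9%, Panel A 50/150 = 33.3% → Panel A
Overall: the 2025 panel 818/1349 = 60.6%, Panel A 926/1361 = 68.0% → Panel A
Panel A wins overall and in every proposal group — no reversal.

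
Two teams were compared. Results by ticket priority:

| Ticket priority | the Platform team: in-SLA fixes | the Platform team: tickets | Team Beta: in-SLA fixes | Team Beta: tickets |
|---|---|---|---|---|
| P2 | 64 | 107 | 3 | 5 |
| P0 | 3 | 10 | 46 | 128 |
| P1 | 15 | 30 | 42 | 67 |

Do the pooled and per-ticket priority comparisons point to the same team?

P2: the Platform team 64/107 = 59.8%, Team Beta 3/5 = 60.0% → Team Beta
P0: the Platform team 3/10 = 30.0%, Team Beta 46/128 = 35.9% → Team Beta
P1: the Platform team 15/30 = 50.0%, Team Beta 42/67 = 62.7% → Team Beta
Overall: the Platform team 82/147 = 55.8%, Team Beta 91/200 = 45.5% → the Platform team
Team Beta wins each ticket group but the Platform team wins overall — the comparison reverses. Team Beta's tickets skew toward P0, which has a lower base rate.

No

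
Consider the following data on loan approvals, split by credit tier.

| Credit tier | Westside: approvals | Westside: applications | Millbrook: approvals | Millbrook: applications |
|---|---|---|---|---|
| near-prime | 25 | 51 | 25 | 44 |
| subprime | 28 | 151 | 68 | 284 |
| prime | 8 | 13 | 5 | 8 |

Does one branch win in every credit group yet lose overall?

No

Near-prime: Westside 25/51 = 49.0%, Millbrook 25/44 = 56.8% → Millbrook
Subprime: Westside 28/151 = 18.5%, Millbrook 68/284 = 23.9% → Millbrook
Prime: Westside 8/13 = 61.5%, Millbrook 5/8 = 62.5% → Millbrook
Overall: Westside 61/215 = 28.4%, Millbrook 98/336 = 29.2% → Millbrook
Millbrook wins overall and in every credit group — no reversal.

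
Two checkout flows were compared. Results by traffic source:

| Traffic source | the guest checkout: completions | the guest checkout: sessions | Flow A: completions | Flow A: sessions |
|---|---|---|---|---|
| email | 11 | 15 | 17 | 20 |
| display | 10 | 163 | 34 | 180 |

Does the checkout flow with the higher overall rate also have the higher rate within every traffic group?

Email: the guest checkout 11/15 = 73.3%, Flow A 17/20 = 85.0% → Flow A
Display: the guest checkout 10/163 = 6.1%, Flow A 34/180 = 18.9% → Flow A
Overall: the guest checkout 21/178 = 11.8%, Flow A 51/200 = 25.5% → Flow A
Flow A wins overall and in every traffic group — no reversal.

Yes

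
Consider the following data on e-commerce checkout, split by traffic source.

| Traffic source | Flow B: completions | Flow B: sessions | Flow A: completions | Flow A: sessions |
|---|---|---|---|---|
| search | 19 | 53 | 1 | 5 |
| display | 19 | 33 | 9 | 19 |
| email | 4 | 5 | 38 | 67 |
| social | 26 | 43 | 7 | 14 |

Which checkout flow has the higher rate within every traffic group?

Search: Flow B 19/53 = 35.8%, Flow A 1/5 = 20.0% → Flow B
Display: Flow B 19/33 = 57.6%, Flow A 9/19 = 47.4% → Flow B
Email: Flow B 4/5 = 80.0%, Flow A 38/67 = 56.7% → Flow B
Social: Flow B 26/43 = 60.5%, Flow A 7/14 = 50.0% → Flow B
Flow B has the higher rate in all 4 groups.

Flow B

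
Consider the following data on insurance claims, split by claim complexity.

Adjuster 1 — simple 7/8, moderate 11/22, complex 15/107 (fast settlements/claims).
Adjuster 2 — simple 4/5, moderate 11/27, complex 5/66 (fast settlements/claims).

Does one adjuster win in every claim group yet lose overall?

Simple: Adjuster 1 7/8 = 87.5%, Adjuster 2 4/5 = 80.0% → Adjuster 1
Moderate: Adjuster 1 11/22 = 50.0%, Adjuster 2 11/27 = 40.7% → Adjuster 1
Complex: Adjuster 1 15/107 = 14.0%, Adjuster 2 5/66 = 7.6% → Adjuster 1
Overall: Adjuster 1 33/137 = 24.1%, Adjuster 2 20/98 = 20.4% → Adjuster 1
Adjuster 1 wins overall and in every claim group — no reversal.

No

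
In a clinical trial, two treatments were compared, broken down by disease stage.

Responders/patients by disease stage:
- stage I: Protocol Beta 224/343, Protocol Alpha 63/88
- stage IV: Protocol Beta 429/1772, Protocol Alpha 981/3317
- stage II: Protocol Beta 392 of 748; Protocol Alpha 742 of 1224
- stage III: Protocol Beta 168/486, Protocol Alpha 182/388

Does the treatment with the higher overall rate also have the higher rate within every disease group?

Yes

Stage I: Protocol Beta 224/343 = 65.3%, Protocol Alpha 63/88 = 71.6% → Protocol Alpha
Stage IV: Protocol Beta 429/1772 = 24.2%, Protocol Alpha 981/3317 = 29.6% → Protocol Alpha
Stage II: Protocol Beta 392/748 = 52.4%, Protocol Alpha 742/1224 = 60.6% → Protocol Alpha
Stage III: Protocol Beta 168/486 = 34.6%, Protocol Alpha 182/388 = 46.9% → Protocol Alpha
Overall: Protocol Beta 1213/3349 = 36.2%, Protocol Alpha 1968/5017 = 39.2% → Protocol Alpha
Protocol Alpha wins overall and in every disease group — no reversal.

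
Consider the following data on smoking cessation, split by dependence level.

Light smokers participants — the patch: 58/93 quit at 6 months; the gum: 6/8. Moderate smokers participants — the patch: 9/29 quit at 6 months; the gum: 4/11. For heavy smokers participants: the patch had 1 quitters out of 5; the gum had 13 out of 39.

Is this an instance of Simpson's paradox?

Yes

Light smokers: the patch 58/93 = 62.4%, the gum 6/8 = 75.0% → the gum
Moderate smokers: the patch 9/29 = 31.0%, the gum 4/11 = 36.4% → the gum
Heavy smokers: the patch 1/5 = 20.0%, the gum 13/39 = 33.3% → the gum
Overall: the patch 68/127 = 53.5%, the gum 23/58 = 39.7% → the patch
The gum wins each dependence group but the patch wins overall — the comparison reverses. The gum's participants skew toward heavy smokers, which has a lower base rate.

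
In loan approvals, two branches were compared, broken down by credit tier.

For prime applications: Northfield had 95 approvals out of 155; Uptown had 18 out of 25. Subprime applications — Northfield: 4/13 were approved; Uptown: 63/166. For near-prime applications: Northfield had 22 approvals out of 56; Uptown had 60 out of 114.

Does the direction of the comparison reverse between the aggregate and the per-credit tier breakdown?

Prime: Northfield 95/155 = 61.3%, Uptown 18/25 = 72.0% → Uptown
Subprime: Northfield 4/13 = 30.8%, Uptown 63/166 = 38.0% → Uptown
Near-prime: Northfield 22/56 = 39.3%, Uptown 60/114 = 52.6% → Uptown
Overall: Northfield 121/224 = 54.0%, Uptown 141/305 = 46.2% → Northfield
Uptown wins each credit group but Northfield wins overall — the comparison reverses. Uptown's applications skew toward subprime, which has a lower base rate.

Yes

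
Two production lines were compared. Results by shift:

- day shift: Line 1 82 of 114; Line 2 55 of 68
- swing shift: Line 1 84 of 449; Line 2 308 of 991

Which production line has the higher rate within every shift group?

Line 2

Day shift: Line 1 82/114 = 71.9%, Line 2 55/68 = 80.9% → Line 2
Swing shift: Line 1 84/449 = 18.7%, Line 2 308/991 = 31.1% → Line 2
Line 2 has the higher rate in both groups.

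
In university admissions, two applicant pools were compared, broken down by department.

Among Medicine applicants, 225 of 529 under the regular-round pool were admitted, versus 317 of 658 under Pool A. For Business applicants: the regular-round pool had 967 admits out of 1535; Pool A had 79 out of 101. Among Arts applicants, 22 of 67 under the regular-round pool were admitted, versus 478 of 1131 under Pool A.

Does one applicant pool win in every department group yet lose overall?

Yes

Medicine: the regular-round pool 225/529 = 42.5%, Pool A 317/658 = 48.2% → Pool A
Business: the regular-round pool 967/1535 = 63.0%, Pool A 79/101 = 78.2% → Pool A
Arts: the regular-round pool 22/67 = 32.8%, Pool A 478/1131 = 42.3% → Pool A
Overall: the regular-round pool 1214/2131 = 57.0%, Pool A 874/1890 = 46.2% → the regular-round pool
Pool A wins each department group but the regular-round pool wins overall — the comparison reverses. Pool A's applicants skew toward Arts, which has a lower base rate.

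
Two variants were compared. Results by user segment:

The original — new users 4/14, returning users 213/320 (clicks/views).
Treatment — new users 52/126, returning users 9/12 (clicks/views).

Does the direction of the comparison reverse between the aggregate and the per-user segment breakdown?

Yes

New users: the original 4/14 = 28.6%, Treatment 52/126 = 41.3% → Treatment
Returning users: the original 213/320 = 66.6%, Treatment 9/12 = 75.0% → Treatment
Overall: the original 217/334 = 65.0%, Treatment 61/138 = 44.2% → the original
Treatment wins each user group but the original wins overall — the comparison reverses. Treatment's views skew toward new users, which has a lower base rate.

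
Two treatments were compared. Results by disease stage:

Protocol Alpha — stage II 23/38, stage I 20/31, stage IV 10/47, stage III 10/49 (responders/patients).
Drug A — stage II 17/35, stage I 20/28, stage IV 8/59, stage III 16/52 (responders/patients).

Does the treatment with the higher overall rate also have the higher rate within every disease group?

Stage II: Protocol Alpha 23/38 = 60.5%, Drug A 17/35 = 48.6% → Protocol Alpha
Stage I: Protocol Alpha 20/31 = 64.5%, Drug A 20/28 = 71.4% → Drug A
Stage IV: Protocol Alpha 10/47 = 21.3%, Drug A 8/59 = 13.6% → Protocol Alpha
Stage III: Protocol Alpha 10/49 = 20.4%, Drug A 16/52 = 30.8% → Drug A
Overall: Protocol Alpha 63/165 = 38.2%, Drug A 61/174 = 35.1% → Protocol Alpha
Neither sweeps: Protocol Alpha wins 2 of 4 groups, Drug A wins 2. Protocol Alpha wins overall but not every group — no Simpson reversal.

No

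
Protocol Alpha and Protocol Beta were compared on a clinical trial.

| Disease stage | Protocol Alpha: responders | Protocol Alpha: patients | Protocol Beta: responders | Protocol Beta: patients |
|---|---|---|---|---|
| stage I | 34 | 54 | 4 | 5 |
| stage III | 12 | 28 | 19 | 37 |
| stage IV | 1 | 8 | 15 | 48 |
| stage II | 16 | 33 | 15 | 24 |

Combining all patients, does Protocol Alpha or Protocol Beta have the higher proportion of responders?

Protocol Alpha

Stage I: Protocol Alpha 34/54 = 63.0%, Protocol Beta 4/5 = 80.0% → Protocol Beta
Stage III: Protocol Alpha 12/28 = 42.9%, Protocol Beta 19/37 = 51.4% → Protocol Beta
Stage IV: Protocol Alpha 1/8 = 12.5%, Protocol Beta 15/48 = 31.2% → Protocol Beta
Stage II: Protocol Alpha 16/33 = 48.5%, Protocol Beta 15/24 = 62.5% → Protocol Beta
Overall: Protocol Alpha 63/123 = 51.2%, Protocol Beta 53/114 = 46.5% → Protocol Alpha
(Protocol Beta wins every disease group but Protocol Alpha wins overall — Protocol Beta's patients skew toward the low-rate stage IV group.)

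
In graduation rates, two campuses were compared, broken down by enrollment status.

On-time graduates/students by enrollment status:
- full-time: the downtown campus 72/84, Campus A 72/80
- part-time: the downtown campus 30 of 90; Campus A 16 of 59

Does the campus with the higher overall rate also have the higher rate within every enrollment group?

Full-time: the downtown campus 72/84 = 85.7%, Campus A 72/80 = 90.0% → Campus A
Part-time: the downtown campus 30/90 = 33.3%, Campus A 16/59 = 27.1% → the downtown campus
Overall: the downtown campus 102/174 = 58.6%, Campus A 88/139 = 63.3% → Campus A
Neither sweeps: the downtown campus wins 1 of 2 groups, Campus A wins 1. Campus A wins overall but not every group — no Simpson reversal.

No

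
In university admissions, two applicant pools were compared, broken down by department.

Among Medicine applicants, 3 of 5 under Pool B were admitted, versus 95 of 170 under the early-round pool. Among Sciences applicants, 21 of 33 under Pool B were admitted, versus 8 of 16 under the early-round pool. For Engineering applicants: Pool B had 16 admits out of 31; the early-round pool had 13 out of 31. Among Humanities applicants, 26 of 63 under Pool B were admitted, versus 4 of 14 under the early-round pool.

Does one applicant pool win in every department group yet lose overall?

Yes

Medicine: Pool B 3/5 = 60.0%, the early-round pool 95/170 = 55.9% → Pool B
Sciences: Pool B 21/33 = 63.6%, the early-round pool 8/16 = 50.0% → Pool B
Engineering: Pool B 16/31 = 51.6%, the early-round pool 13/31 = 41.9% → Pool B
Humanities: Pool B 26/63 = 41.3%, the early-round pool 4/14 = 28.6% → Pool B
Overall: Pool B 66/132 = 50.0%, the early-round pool 120/231 = 51.9% → the early-round pool
Pool B wins each department group but the early-round pool wins overall — the comparison reverses. Pool B's applicants skew toward Humanities, which has a lower base rate.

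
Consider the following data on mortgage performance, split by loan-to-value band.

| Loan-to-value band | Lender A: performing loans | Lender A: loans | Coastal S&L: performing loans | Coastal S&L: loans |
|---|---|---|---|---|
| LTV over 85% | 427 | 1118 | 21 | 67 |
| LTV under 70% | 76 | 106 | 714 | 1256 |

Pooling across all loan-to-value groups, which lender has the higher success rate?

LTV over 85%: Lender A 427/1118 = 38.2%, Coastal S&L 21/67 = 31.3% → Lender A
LTV under 70%: Lender A 76/106 = 71.7%, Coastal S&L 714/1256 = 56.8% → Lender A
Overall: Lender A 503/1224 = 41.1%, Coastal S&L 735/1323 = 55.6% → Coastal S&L
(Lender A wins every loan-to-value group but Coastal S&L wins overall — Lender A's loans skew toward the low-rate LTV over 85% group.)

Coastal S&L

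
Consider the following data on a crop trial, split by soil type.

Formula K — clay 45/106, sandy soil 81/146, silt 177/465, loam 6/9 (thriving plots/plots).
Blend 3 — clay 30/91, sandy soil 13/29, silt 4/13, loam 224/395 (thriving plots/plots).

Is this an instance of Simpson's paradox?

Clay: Formula K 45/106 = 42.5%, Blend 3 30/91 = 33.0% → Formula K
Sandy soil: Formula K 81/146 = 55.5%, Blend 3 13/29 = 44.8% → Formula K
Silt: Formula K 177/465 = 38.1%, Blend 3 4/13 = 30.8% → Formula K
Loam: Formula K 6/9 = 66.7%, Blend 3 224/395 = 56.7% → Formula K
Overall: Formula K 309/726 = 42.6%, Blend 3 271/528 = 51.3% → Blend 3
Formula K wins each soil group but Blend 3 wins overall — the comparison reverses. Formula K's plots skew toward silt, which has a lower base rate.

Yes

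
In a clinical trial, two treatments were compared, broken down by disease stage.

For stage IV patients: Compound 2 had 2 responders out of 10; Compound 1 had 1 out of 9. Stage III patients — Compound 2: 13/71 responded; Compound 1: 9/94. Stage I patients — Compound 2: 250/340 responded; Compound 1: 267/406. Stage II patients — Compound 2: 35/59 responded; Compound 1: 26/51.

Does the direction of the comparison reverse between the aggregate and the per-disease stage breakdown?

Stage IV: Compound 2 2/10 = 20.0%, Compound 1 1/9 = 11.1% → Compound 2
Stage III: Compound 2 13/71 = 18.3%, Compound 1 9/94 = 9.6% → Compound 2
Stage I: Compound 2 250/340 = 73.5%, Compound 1 267/406 = 65.8% → Compound 2
Stage II: Compound 2 35/59 = 59.3%, Compound 1 26/51 = 51.0% → Compound 2
Overall: Compound 2 300/480 = 62.5%, Compound 1 303/560 = 54.1% → Compound 2
Compound 2 wins overall and in every disease group — no reversal.

No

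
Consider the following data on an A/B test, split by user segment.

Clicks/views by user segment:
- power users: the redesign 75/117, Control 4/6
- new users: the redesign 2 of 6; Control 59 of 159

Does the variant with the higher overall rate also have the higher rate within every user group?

Power users: the redesign 75/117 = 64.1%, Control 4/6 = 66.7% → Control
New users: the redesign 2/6 = 33.3%, Control 59/159 = 37.1% → Control
Overall: the redesign 77/123 = 62.6%, Control 63/165 = 38.2% → the redesign
Control wins each user group but the redesign wins overall — the comparison reverses. Control's views skew toward new users, which has a lower base rate.

No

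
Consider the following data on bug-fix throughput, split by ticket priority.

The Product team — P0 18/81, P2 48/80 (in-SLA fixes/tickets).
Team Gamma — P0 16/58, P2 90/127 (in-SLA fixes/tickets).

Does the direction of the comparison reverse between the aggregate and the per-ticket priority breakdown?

No

P0: the Product team 18/81 = 22.2%, Team Gamma 16/58 = 27.6% → Team Gamma
P2: the Product team 48/80 = 60.0%, Team Gamma 90/127 = 70.9% → Team Gamma
Overall: the Product team 66/161 = 41.0%, Team Gamma 106/185 = 57.3% → Team Gamma
Team Gamma wins overall and in every ticket group — no reversal.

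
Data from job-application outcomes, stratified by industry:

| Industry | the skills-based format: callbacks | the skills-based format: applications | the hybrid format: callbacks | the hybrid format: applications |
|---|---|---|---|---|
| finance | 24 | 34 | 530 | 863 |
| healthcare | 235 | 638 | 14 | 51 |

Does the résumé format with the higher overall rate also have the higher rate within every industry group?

Finance: the skills-based format 24/34 = 70.6%, the hybrid format 530/863 = 61.4% → the skills-based format
Healthcare: the skills-based format 235/638 = 36.8%, the hybrid format 14/51 = 27.5% → the skills-based format
Overall: the skills-based format 259/672 = 38.5%, the hybrid format 544/914 = 59.5% → the hybrid format
The skills-based format wins each industry group but the hybrid format wins overall — the comparison reverses. The skills-based format's applications skew toward healthcare, which has a lower base rate.

No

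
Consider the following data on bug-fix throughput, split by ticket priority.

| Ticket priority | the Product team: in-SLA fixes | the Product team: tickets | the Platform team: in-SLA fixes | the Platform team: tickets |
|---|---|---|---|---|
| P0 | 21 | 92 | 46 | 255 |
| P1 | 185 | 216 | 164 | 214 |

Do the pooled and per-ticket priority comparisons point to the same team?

Yes

P0: the Product team 21/92 = 22.8%, the Platform team 46/255 = 18.0% → the Product team
P1: the Product team 185/216 = 85.6%, the Platform team 164/214 = 76.6% → the Product team
Overall: the Product team 206/308 = 66.9%, the Platform team 210/469 = 44.8% → the Product team
The Product team wins overall and in every ticket group — no reversal.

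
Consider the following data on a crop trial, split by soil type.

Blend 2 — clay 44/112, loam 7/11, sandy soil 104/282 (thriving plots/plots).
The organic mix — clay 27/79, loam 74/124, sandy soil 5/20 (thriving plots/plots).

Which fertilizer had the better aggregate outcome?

the organic mix

Clay: Blend 2 44/112 = 39.3%, the organic mix 27/79 = 34.2% → Blend 2
Loam: Blend 2 7/11 = 63.6%, the organic mix 74/124 = 59.7% → Blend 2
Sandy soil: Blend 2 104/282 = 36.9%, the organic mix 5/20 = 25.0% → Blend 2
Overall: Blend 2 155/405 = 38.3%, the organic mix 106/223 = 47.5% → the organic mix
(Blend 2 wins every soil group but the organic mix wins overall — Blend 2's plots skew toward the low-rate sandy soil group.)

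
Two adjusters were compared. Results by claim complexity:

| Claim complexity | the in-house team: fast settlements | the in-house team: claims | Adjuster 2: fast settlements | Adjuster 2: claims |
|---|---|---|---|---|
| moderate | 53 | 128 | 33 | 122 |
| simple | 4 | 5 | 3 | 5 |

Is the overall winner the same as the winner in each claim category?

Moderate: the in-house team 53/128 = 41.4%, Adjuster 2 33/122 = 27.0% → the in-house team
Simple: the in-house team 4/5 = 80.0%, Adjuster 2 3/5 = 60.0% → the in-house team
Overall: the in-house team 57/133 = 42.9%, Adjuster 2 36/127 = 28.3% → the in-house team
The in-house team wins overall and in every claim group — no reversal.

Yes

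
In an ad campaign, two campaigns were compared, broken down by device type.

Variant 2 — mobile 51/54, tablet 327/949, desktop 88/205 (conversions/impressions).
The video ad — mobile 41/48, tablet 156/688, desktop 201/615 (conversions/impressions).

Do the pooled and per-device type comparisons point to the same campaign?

Yes

Mobile: Variant 2 51/54 = 94.4%, the video ad 41/48 = 85.4% → Variant 2
Tablet: Variant 2 327/949 = 34.5%, the video ad 156/688 = 22.7% → Variant 2
Desktop: Variant 2 88/205 = 42.9%, the video ad 201/615 = 32.7% → Variant 2
Overall: Variant 2 466/1208 = 38.6%, the video ad 398/1351 = 29.5% → Variant 2
Variant 2 wins overall and in every device group — no reversal.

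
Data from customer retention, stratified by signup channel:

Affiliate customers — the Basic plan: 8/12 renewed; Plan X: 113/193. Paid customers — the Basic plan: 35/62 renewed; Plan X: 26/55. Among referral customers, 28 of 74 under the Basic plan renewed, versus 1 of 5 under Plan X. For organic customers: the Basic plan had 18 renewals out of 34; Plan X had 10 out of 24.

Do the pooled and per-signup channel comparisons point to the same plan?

No

Affiliate: the Basic plan 8/12 = 66.7%, Plan X 113/193 = 58.5% → the Basic plan
Paid: the Basic plan 35/62 = 56.5%, Plan X 26/55 = 47.3% → the Basic plan
Referral: the Basic plan 28/74 = 37.8%, Plan X 1/5 = 20.0% → the Basic plan
Organic: the Basic plan 18/34 = 52.9%, Plan X 10/24 = 41.7% → the Basic plan
Overall: the Basic plan 89/182 = 48.9%, Plan X 150/277 = 54.2% → Plan X
The Basic plan wins each signup group but Plan X wins overall — the comparison reverses. The Basic plan's customers skew toward referral, which has a lower base rate.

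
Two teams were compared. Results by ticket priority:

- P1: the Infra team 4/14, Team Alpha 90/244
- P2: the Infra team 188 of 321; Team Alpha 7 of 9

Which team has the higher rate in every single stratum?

P1: the Infra team 4/14 = 28.6%, Team Alpha 90/244 = 36.9% → Team Alpha
P2: the Infra team 188/321 = 58.6%, Team Alpha 7/9 = 77.8% → Team Alpha
Team Alpha has the higher rate in both groups.

Team Alpha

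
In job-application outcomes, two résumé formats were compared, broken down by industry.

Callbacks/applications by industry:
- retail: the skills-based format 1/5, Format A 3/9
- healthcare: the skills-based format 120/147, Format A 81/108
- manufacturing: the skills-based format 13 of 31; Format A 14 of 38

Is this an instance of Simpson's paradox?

Retail: the skills-based format 1/5 = 20.0%, Format A 3/9 = 33.3% → Format A
Healthcare: the skills-based format 120/147 = 81.6%, Format A 81/108 = 75.0% → the skills-based format
Manufacturing: the skills-based format 13/31 = 41.9%, Format A 14/38 = 36.8% → the skills-based format
Overall: the skills-based format 134/183 = 73.2%, Format A 98/155 = 63.2% → the skills-based format
Neither sweeps: the skills-based format wins 2 of 3 groups, Format A wins 1. The skills-based format wins overall but not every group — no Simpson reversal.

No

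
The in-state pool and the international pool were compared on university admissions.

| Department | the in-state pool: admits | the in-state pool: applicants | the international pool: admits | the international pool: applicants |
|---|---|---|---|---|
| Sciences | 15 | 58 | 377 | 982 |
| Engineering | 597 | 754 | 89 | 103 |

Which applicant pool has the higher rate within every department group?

the international pool

Sciences: the in-state pool 15/58 = 25.9%, the international pool 377/982 = 38.4% → the international pool
Engineering: the in-state pool 597/754 = 79.2%, the international pool 89/103 = 86.4% → the international pool
The international pool has the higher rate in both groups.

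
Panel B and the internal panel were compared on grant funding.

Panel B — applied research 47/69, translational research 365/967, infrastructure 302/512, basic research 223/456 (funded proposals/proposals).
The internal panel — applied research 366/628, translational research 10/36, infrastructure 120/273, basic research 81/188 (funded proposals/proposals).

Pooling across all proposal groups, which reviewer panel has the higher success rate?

the internal panel

Applied research: Panel B 47/69 = 68.1%, the internal panel 366/628 = 58.3% → Panel B
Translational research: Panel B 365/967 = 37.7%, the internal panel 10/36 = 27.8% → Panel B
Infrastructure: Panel B 302/512 = 59.0%, the internal panel 120/273 = 44.0% → Panel B
Basic research: Panel B 223/456 = 48.9%, the internal panel 81/188 = 43.1% → Panel B
Overall: Panel B 937/2004 = 46.8%, the internal panel 577/1125 = 51.3% → the internal panel
(Panel B wins every proposal group but the internal panel wins overall — Panel B's proposals skew toward the low-rate translational research group.)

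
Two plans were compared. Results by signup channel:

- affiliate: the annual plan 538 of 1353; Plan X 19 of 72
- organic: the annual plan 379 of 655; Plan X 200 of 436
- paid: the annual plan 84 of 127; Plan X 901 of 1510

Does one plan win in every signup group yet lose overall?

Affiliate: the annual plan 538/1353 = 39.8%, Plan X 19/72 = 26.4% → the annual plan
Organic: the annual plan 379/655 = 57.9%, Plan X 200/436 = 45.9% → the annual plan
Paid: the annual plan 84/127 = 66.1%, Plan X 901/1510 = 59.7% → the annual plan
Overall: the annual plan 1001/2135 = 46.9%, Plan X 1120/2018 = 55.5% → Plan X
The annual plan wins each signup group but Plan X wins overall — the comparison reverses. The annual plan's customers skew toward affiliate, which has a lower base rate.

Yes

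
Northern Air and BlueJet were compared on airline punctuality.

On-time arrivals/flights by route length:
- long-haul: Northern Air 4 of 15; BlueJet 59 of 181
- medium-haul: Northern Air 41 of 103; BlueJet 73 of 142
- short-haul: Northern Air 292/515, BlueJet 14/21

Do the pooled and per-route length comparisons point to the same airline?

Long-haul: Northern Air 4/15 = 26.7%, BlueJet 59/181 = 32.6% → BlueJet
Medium-haul: Northern Air 41/103 = 39.8%, BlueJet 73/142 = 51.4% → BlueJet
Short-haul: Northern Air 292/515 = 56.7%, BlueJet 14/21 = 66.7% → BlueJet
Overall: Northern Air 337/633 = 53.2%, BlueJet 146/344 = 42.4% → Northern Air
BlueJet wins each route group but Northern Air wins overall — the comparison reverses. BlueJet's flights skew toward long-haul, which has a lower base rate.

No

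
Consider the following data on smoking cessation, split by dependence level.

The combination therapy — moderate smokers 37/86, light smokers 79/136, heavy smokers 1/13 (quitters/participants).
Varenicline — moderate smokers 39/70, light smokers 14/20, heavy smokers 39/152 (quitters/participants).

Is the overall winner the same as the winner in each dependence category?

No

Moderate smokers: the combination therapy 37/86 = 43.0%, varenicline 39/70 = 55.7% → varenicline
Light smokers: the combination therapy 79/136 = 58.1%, varenicline 14/20 = 70.0% → varenicline
Heavy smokers: the combination therapy 1/13 = 7.7%, varenicline 39/152 = 25.7% → varenicline
Overall: the combination therapy 117/235 = 49.8%, varenicline 92/242 = 38.0% → the combination therapy
Varenicline wins each dependence group but the combination therapy wins overall — the comparison reverses. Varenicline's participants skew toward heavy smokers, which has a lower base rate.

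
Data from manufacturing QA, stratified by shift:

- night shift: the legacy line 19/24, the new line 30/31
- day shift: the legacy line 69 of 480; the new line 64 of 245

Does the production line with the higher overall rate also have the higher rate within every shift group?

Night shift: the legacy line 19/24 = 79.2%, the new line 30/31 = 96.8% → the new line
Day shift: the legacy line 69/480 = 14.4%, the new line 64/245 = 26.1% → the new line
Overall: the legacy line 88/504 = 17.5%, the new line 94/276 = 34.1% → the new line
The new line wins overall and in every shift group — no reversal.

Yes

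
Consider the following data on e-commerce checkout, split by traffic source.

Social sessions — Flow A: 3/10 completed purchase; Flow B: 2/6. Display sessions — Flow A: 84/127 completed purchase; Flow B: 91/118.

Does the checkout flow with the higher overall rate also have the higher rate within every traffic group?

Social: Flow A 3/10 = 30.0%, Flow B 2/6 = 33.3% → Flow B
Display: Flow A 84/127 = 66.1%, Flow B 91/118 = 77.1% → Flow B
Overall: Flow A 87/137 = 63.5%, Flow B 93/124 = 75.0% → Flow B
Flow B wins overall and in every traffic group — no reversal.

Yes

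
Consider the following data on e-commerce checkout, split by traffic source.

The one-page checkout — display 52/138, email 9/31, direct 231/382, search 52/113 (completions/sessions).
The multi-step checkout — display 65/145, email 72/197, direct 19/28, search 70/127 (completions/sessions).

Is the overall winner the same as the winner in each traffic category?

No

Display: the one-page checkout 52/138 = 37.7%, the multi-step checkout 65/145 = 44.8% → the multi-step checkout
Email: the one-page checkout 9/31 = 29.0%, the multi-step checkout 72/197 = 36.5% → the multi-step checkout
Direct: the one-page checkout 231/382 = 60.5%, the multi-step checkout 19/28 = 67.9% → the multi-step checkout
Search: the one-page checkout 52/113 = 46.0%, the multi-step checkout 70/127 = 55.1% → the multi-step checkout
Overall: the one-page checkout 344/664 = 51.8%, the multi-step checkout 226/497 = 45.5% → the one-page checkout
The multi-step checkout wins each traffic group but the one-page checkout wins overall — the comparison reverses. The multi-step checkout's sessions skew toward email, which has a lower base rate.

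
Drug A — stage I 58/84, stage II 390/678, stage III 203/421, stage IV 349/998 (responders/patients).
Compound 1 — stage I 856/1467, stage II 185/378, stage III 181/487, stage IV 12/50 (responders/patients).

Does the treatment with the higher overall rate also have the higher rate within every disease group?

Stage I: Drug A 58/84 = 69.0%, Compound 1 856/1467 = 58.4% → Drug A
Stage II: Drug A 390/678 = 57.5%, Compound 1 185/378 = 48.9% → Drug A
Stage III: Drug A 203/421 = 48.2%, Compound 1 181/487 = 37.2% → Drug A
Stage IV: Drug A 349/998 = 35.0%, Compound 1 12/50 = 24.0% → Drug A
Overall: Drug A 1000/2181 = 45.9%, Compound 1 1234/2382 = 51.8% → Compound 1
Drug A wins each disease group but Compound 1 wins overall — the comparison reverses. Drug A's patients skew toward stage IV, which has a lower base rate.

No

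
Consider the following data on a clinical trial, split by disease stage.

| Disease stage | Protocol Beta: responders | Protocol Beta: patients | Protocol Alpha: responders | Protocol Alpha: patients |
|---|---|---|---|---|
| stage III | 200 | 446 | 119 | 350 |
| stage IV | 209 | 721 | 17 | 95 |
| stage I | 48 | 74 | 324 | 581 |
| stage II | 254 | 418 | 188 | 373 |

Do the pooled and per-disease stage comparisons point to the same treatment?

No

Stage III: Protocol Beta 200/446 = 44.8%, Protocol Alpha 119/350 = 34.0% → Protocol Beta
Stage IV: Protocol Beta 209/721 = 29.0%, Protocol Alpha 17/95 = 17.9% → Protocol Beta
Stage I: Protocol Beta 48/74 = 64.9%, Protocol Alpha 324/581 = 55.8% → Protocol Beta
Stage II: Protocol Beta 254/418 = 60.8%, Protocol Alpha 188/373 = 50.4% → Protocol Beta
Overall: Protocol Beta 711/1659 = 42.9%, Protocol Alpha 648/1399 = 46.3% → Protocol Alpha
Protocol Beta wins each disease group but Protocol Alpha wins overall — the comparison reverses. Protocol Beta's patients skew toward stage IV, which has a lower base rate.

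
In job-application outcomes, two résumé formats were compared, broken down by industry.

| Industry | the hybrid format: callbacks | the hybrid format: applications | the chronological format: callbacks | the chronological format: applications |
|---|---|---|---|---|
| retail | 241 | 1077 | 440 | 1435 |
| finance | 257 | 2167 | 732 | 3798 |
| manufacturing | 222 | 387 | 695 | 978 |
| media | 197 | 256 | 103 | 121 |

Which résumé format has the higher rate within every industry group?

Retail: the hybrid format 241/1077 = 22.4%, the chronological format 440/1435 = 30.7% → the chronological format
Finance: the hybrid format 257/2167 = 11.9%, the chronological format 732/3798 = 19.3% → the chronological format
Manufacturing: the hybrid format 222/387 = 57.4%, the chronological format 695/978 = 71.1% → the chronological format
Media: the hybrid format 197/256 = 77.0%, the chronological format 103/121 = 85.1% → the chronological format
The chronological format has the higher rate in all 4 groups.

the chronological format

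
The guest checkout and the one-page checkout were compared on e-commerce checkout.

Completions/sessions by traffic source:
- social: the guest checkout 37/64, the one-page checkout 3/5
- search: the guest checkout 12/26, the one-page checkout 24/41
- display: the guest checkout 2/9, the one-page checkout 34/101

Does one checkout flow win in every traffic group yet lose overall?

Yes

Social: the guest checkout 37/64 = 57.8%, the one-page checkout 3/5 = 60.0% → the one-page checkout
Search: the guest checkout 12/26 = 46.2%, the one-page checkout 24/41 = 58.5% → the one-page checkout
Display: the guest checkout 2/9 = 22.2%, the one-page checkout 34/101 = 33.7% → the one-page checkout
Overall: the guest checkout 51/99 = 51.5%, the one-page checkout 61/147 = 41.5% → the guest checkout
The one-page checkout wins each traffic group but the guest checkout wins overall — the comparison reverses. The one-page checkout's sessions skew toward display, which has a lower base rate.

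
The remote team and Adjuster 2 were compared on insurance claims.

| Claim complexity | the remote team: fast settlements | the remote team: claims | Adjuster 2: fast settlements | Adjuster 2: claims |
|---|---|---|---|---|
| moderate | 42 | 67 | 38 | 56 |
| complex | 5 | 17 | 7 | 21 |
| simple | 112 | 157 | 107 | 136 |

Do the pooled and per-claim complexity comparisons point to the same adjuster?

Yes

Moderate: the remote team 42/67 = 62.7%, Adjuster 2 38/56 = 67.9% → Adjuster 2
Complex: the remote team 5/17 = 29.4%, Adjuster 2 7/21 = 33.3% → Adjuster 2
Simple: the remote team 112/157 = 71.3%, Adjuster 2 107/136 = 78.7% → Adjuster 2
Overall: the remote team 159/241 = 66.0%, Adjuster 2 152/213 = 71.4% → Adjuster 2
Adjuster 2 wins overall and in every claim group — no reversal.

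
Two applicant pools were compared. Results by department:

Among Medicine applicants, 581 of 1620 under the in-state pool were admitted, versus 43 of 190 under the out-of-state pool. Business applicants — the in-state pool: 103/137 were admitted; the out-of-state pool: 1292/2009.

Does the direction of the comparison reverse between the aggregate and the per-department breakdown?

Yes

Medicine: the in-state pool 581/1620 = 35.9%, the out-of-state pool 43/190 = 22.6% → the in-state pool
Business: the in-state pool 103/137 = 75.2%, the out-of-state pool 1292/2009 = 64.3% → the in-state pool
Overall: the in-state pool 684/1757 = 38.9%, the out-of-state pool 1335/2199 = 60.7% → the out-of-state pool
The in-state pool wins each department group but the out-of-state pool wins overall — the comparison reverses. The in-state pool's applicants skew toward Medicine, which has a lower base rate.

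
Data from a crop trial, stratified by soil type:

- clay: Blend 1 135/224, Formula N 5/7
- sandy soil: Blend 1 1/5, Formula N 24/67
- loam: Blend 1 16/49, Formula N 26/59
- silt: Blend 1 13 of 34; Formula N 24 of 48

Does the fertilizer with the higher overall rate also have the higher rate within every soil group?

No

Clay: Blend 1 135/224 = 60.3%, Formula N 5/7 = 71.4% → Formula N
Sandy soil: Blend 1 1/5 = 20.0%, Formula N 24/67 = 35.8% → Formula N
Loam: Blend 1 16/49 = 32.7%, Formula N 26/59 = 44.1% → Formula N
Silt: Blend 1 13/34 = 38.2%, Formula N 24/48 = 50.0% → Formula N
Overall: Blend 1 165/312 = 52.9%, Formula N 79/181 = 43.6% → Blend 1
Formula N wins each soil group but Blend 1 wins overall — the comparison reverses. Formula N's plots skew toward sandy soil, which has a lower base rate.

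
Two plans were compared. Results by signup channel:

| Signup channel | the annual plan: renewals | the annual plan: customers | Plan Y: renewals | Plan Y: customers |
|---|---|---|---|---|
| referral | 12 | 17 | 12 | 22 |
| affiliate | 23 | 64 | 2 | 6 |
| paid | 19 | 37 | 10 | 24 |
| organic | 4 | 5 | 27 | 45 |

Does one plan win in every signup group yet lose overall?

Referral: the annual plan 12/17 = 70.6%, Plan Y 12/22 = 54.5% → the annual plan
Affiliate: the annual plan 23/64 = 35.9%, Plan Y 2/6 = 33.3% → the annual plan
Paid: the annual plan 19/37 = 51.4%, Plan Y 10/24 = 41.7% → the annual plan
Organic: the annual plan 4/5 = 80.0%, Plan Y 27/45 = 60.0% → the annual plan
Overall: the annual plan 58/123 = 47.2%, Plan Y 51/97 = 52.6% → Plan Y
The annual plan wins each signup group but Plan Y wins overall — the comparison reverses. The annual plan's customers skew toward affiliate, which has a lower base rate.

Yes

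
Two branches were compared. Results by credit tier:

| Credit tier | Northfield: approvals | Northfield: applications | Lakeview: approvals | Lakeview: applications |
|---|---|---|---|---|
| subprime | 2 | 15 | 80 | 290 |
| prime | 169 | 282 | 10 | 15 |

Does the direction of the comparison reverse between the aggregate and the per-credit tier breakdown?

Subprime: Northfield 2/15 = 13.3%, Lakeview 80/290 = 27.6% → Lakeview
Prime: Northfield 169/282 = 59.9%, Lakeview 10/15 = 66.7% → Lakeview
Overall: Northfield 171/297 = 57.6%, Lakeview 90/305 = 29.5% → Northfield
Lakeview wins each credit group but Northfield wins overall — the comparison reverses. Lakeview's applications skew toward subprime, which has a lower base rate.

Yes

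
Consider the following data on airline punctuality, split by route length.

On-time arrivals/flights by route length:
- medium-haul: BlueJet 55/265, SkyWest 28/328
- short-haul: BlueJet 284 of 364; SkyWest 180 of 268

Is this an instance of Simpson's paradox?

Medium-haul: BlueJet 55/265 = 20.8%, SkyWest 28/328 = 8.5% → BlueJet
Short-haul: BlueJet 284/364 = 78.0%, SkyWest 180/268 = 67.2% → BlueJet
Overall: BlueJet 339/629 = 53.9%, SkyWest 208/596 = 34.9% → BlueJet
BlueJet wins overall and in every route group — no reversal.

No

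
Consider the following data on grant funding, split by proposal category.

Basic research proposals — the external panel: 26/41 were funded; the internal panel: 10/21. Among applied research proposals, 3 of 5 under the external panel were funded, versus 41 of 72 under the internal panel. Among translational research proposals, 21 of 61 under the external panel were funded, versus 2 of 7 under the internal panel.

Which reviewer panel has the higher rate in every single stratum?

Basic research: the external panel 26/41 = 63.4%, the internal panel 10/21 = 47.6% → the external panel
Applied research: the external panel 3/5 = 60.0%, the internal panel 41/72 = 56.9% → the external panel
Translational research: the external panel 21/61 = 34.4%, the internal panel 2/7 = 28.6% → the external panel
The external panel has the higher rate in all 3 groups.

the external panel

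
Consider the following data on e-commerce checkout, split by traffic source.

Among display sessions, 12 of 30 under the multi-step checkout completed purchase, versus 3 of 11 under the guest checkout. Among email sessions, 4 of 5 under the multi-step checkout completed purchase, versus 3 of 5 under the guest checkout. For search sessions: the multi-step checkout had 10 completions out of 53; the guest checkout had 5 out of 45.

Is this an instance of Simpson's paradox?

Display: the multi-step checkout 12/30 = 40.0%, the guest checkout 3/11 = 27.3% → the multi-step checkout
Email: the multi-step checkout 4/5 = 80.0%, the guest checkout 3/5 = 60.0% → the multi-step checkout
Search: the multi-step checkout 10/53 = 18.9%, the guest checkout 5/45 = 11.1% → the multi-step checkout
Overall: the multi-step checkout 26/88 = 29.5%, the guest checkout 11/61 = 18.0% → the multi-step checkout
The multi-step checkout wins overall and in every traffic group — no reversal.

No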